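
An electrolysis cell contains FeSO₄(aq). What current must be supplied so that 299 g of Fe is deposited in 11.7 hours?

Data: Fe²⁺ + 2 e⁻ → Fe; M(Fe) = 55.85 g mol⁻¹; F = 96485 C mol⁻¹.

24.5 A

n(Fe) = 299 / 55.85 = 5.354 mol.
n(e⁻) = 2 × 5.354 = 10.71 mol.
Q = n(e⁻)·F = 10.71 × 96485 = 1033000 C.
I = Q/t = 1033000 / 42120 s = 24.5 A.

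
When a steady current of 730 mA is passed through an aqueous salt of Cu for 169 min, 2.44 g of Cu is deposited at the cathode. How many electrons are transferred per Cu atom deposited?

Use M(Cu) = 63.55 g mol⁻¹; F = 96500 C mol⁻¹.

2

Q = I·t = 0.7300 A × 10140 s = 7402 C, so n(e⁻) = 7402/96500 = 0.07671 mol.
n(Cu) deposited = 2.44 / 63.55 = 0.03839 mol.
Electrons per atom = n(e⁻)/n(Cu) = 0.07671 / 0.03839 = 2.00 ≈ 2, so the ion is Cu²⁺.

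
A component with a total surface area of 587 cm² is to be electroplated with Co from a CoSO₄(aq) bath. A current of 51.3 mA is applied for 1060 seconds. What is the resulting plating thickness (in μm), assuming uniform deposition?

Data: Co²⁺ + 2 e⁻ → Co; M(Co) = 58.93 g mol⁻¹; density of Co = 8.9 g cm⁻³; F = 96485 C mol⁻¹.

0.0318 μm

Q = I·t = 0.05130 × 1060.0 = 54.38 C; n(e⁻) = 0.0005636 mol.
n(Co) = n(e⁻)/2 = 0.0002818 mol, so m = 0.0002818 × 58.93 = 0.01661 g.
Volume = m/ρ = 0.01661 / 8.9 = 0.001866 cm³.
Thickness = V/A = 0.001866 / 587 = 3.18 × 10⁻⁶ cm = 0.0318 μm.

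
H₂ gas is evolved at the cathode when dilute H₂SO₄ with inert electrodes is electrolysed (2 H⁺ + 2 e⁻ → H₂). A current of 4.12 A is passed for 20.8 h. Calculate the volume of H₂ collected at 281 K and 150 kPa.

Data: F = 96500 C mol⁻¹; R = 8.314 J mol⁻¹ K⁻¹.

24.9 L

Q = I·t = 4.120 A × 74880 s = 308500 C.
n(e⁻) = Q/F = 308500 / 96500 = 3.197 mol.
2 electrons are transferred per H₂ molecule, so n(H₂) = 3.197 / 2 = 1.598 mol.
V = nRT/P = (1.598 × 8.314 × 281) / (150 × 10³ Pa) = 0.0249 m³ = 24.9 L.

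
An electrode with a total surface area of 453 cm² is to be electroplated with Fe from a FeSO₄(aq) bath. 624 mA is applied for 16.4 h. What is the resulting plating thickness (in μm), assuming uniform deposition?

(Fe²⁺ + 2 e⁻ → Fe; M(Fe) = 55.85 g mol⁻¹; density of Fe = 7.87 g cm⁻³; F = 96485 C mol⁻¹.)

29.9 μm

Q = I·t = 0.6240 × 59040 = 36840 C; n(e⁻) = 0.3818 mol.
n(Fe) = n(e⁻)/2 = 0.1909 mol, so m = 0.1909 × 55.85 = 10.66 g.
Volume = m/ρ = 10.66 / 7.87 = 1.355 cm³.
Thickness = V/A = 1.355 / 453 = 0.00299 cm = 29.9 μm.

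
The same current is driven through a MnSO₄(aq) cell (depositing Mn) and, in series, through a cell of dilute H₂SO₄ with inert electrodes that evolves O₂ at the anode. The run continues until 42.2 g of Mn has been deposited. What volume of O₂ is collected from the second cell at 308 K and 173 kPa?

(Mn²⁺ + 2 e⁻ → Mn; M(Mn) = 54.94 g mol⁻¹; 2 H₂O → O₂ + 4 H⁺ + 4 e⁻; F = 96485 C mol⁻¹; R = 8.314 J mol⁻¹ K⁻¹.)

5.68 L

n(Mn) = 42.2 / 54.94 = 0.7681 mol, so n(e⁻) = 2 × 0.7681 = 1.536 mol.
The cells are in series, so the same 1.536 mol of electrons passes through the second cell.
2 H₂O → O₂ + 4 H⁺ + 4 e⁻ — 4 mol e⁻ per mol O₂, so n(O₂) = 1.536/4 = 0.3841 mol.
V = nRT/P = (0.3841 × 8.314 × 308) / (173 × 10³) = 0.00568 m³ = 5.68 L.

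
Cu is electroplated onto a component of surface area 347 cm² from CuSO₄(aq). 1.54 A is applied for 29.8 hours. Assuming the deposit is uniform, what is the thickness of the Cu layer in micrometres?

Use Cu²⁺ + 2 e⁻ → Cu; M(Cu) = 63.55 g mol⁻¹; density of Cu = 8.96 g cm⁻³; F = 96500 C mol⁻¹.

175 μm

Q = I·t = 1.540 × 107280 = 165200 C; n(e⁻) = 1.712 mol.
n(Cu) = n(e⁻)/2 = 0.8560 mol, so m = 0.8560 × 63.55 = 54.40 g.
Volume = m/ρ = 54.40 / 8.96 = 6.071 cm³.
Thickness = V/A = 6.071 / 347 = 0.0175 cm = 175 μm.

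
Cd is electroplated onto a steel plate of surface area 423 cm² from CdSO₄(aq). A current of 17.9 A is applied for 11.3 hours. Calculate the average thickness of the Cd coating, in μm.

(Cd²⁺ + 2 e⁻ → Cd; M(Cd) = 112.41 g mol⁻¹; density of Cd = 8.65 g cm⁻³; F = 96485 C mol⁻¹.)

Q = I·t = 17.90 × 40680 = 728200 C; n(e⁻) = 7.547 mol.
n(Cd) = n(e⁻)/2 = 3.773 mol, so m = 3.773 × 112.41 = 424.2 g.
Volume = m/ρ = 424.2 / 8.65 = 49.04 cm³.
Thickness = V/A = 49.04 / 423 = 0.116 cm = 1160 μm.

1160 μm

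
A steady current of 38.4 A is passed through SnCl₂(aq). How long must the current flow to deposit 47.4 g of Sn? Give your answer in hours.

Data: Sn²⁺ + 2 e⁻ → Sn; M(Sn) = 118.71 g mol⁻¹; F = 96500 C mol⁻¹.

n(Sn) = m/M = 47.4 / 118.71 = 0.3993 mol.
Each Sn atom requires 2 electrons, so n(e⁻) = 2 × 0.3993 = 0.7986 mol.
Q = n(e⁻)·F = 0.7986 × 96500 = 77060 C.
t = Q/I = 77060 / 38.40 A = 2007 s = 0.557 h.

0.557 h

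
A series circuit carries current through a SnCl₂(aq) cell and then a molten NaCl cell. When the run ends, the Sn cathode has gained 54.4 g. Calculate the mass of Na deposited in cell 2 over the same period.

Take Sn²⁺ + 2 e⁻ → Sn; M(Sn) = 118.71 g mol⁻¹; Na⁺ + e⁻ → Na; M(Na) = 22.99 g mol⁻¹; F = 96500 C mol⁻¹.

21.1 g

n(Sn) = 54.4 / 118.71 = 0.4583 mol.
Since Sn²⁺ + 2 e⁻ → Sn, n(e⁻) passed = 2 × 0.4583 = 0.9165 mol.
Cells in series carry the same charge, so the same 0.9165 mol of electrons passes through cell 2.
Na⁺ + e⁻ → Na, so n(Na) = 0.9165 / 1 = 0.9165 mol.
m(Na) = 0.9165 × 22.99 = 21.1 g.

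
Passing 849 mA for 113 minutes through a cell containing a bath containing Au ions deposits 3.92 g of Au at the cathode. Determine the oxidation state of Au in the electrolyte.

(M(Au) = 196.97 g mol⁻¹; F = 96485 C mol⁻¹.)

Q = I·t = 0.8490 A × 6780.0 s = 5756 C, so n(e⁻) = 5756/96485 = 0.05966 mol.
n(Au) deposited = 3.92 / 196.97 = 0.01990 mol.
Electrons per atom = n(e⁻)/n(Au) = 0.05966 / 0.01990 = 3.00 ≈ 3, so the ion is Au³⁺.

+3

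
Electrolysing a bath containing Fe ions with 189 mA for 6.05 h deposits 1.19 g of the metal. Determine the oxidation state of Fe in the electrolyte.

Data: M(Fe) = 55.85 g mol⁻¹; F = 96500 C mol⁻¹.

Q = I·t = 0.1890 A × 21780 s = 4116 C, so n(e⁻) = 4116/96500 = 0.04266 mol.
n(Fe) deposited = 1.19 / 55.85 = 0.02131 mol.
Electrons per atom = n(e⁻)/n(Fe) = 0.04266 / 0.02131 = 2.00 ≈ 2, so the ion is Fe²⁺.

+2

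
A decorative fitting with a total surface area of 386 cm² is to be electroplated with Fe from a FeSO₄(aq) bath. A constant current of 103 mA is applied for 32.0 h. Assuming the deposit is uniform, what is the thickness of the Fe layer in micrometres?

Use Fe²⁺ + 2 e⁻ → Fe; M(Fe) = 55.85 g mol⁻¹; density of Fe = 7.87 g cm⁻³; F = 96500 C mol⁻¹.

Q = I·t = 0.1030 × 115200 = 11870 C; n(e⁻) = 0.1230 mol.
n(Fe) = n(e⁻)/2 = 0.06148 mol, so m = 0.06148 × 55.85 = 3.434 g.
Volume = m/ρ = 3.434 / 7.87 = 0.4363 cm³.
Thickness = V/A = 0.4363 / 386 = 0.00113 cm = 11.3 μm.

11.3 μm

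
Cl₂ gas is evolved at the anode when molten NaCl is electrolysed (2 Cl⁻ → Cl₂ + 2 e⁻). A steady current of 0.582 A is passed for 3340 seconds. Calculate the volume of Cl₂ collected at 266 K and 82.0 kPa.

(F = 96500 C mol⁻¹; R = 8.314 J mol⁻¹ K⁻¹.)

Q = I·t = 0.5820 A × 3340.0 s = 1944 C.
n(e⁻) = Q/F = 1944 / 96500 = 0.02014 mol.
2 electrons are transferred per Cl₂ molecule, so n(Cl₂) = 0.02014 / 2 = 0.01007 mol.
V = nRT/P = (0.01007 × 8.314 × 266) / (82.0 × 10³ Pa) = 2.72 × 10⁻⁴ m³ = 0.272 L.

0.272 L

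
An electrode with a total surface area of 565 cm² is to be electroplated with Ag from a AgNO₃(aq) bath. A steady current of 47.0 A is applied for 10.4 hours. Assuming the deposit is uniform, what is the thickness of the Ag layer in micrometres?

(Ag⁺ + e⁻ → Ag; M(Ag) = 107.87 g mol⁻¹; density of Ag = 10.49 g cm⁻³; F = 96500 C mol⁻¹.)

Q = I·t = 47.00 × 37440 = 1760000 C; n(e⁻) = 18.24 mol.
n(Ag) = n(e⁻)/1 = 18.24 mol, so m = 18.24 × 107.87 = 1967 g.
Volume = m/ρ = 1967 / 10.49 = 187.5 cm³.
Thickness = V/A = 187.5 / 565 = 0.332 cm = 3320 μm.

3320 μm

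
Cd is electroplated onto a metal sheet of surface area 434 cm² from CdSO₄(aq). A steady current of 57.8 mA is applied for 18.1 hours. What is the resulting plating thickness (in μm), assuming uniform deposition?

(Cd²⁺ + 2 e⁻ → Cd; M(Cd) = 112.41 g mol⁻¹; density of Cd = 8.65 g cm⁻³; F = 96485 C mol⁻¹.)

Q = I·t = 0.05780 × 65160 = 3766 C; n(e⁻) = 0.03903 mol.
n(Cd) = n(e⁻)/2 = 0.01952 mol, so m = 0.01952 × 112.41 = 2.194 g.
Volume = m/ρ = 2.194 / 8.65 = 0.2536 cm³.
Thickness = V/A = 0.2536 / 434 = 5.84 × 10⁻⁴ cm = 5.84 μm.

5.84 μm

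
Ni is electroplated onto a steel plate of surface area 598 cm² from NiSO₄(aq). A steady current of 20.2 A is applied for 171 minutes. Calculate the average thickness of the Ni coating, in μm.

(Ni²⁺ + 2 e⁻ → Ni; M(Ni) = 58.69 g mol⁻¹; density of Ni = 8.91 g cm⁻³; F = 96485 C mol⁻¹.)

Q = I·t = 20.20 × 10260 = 207300 C; n(e⁻) = 2.148 mol.
n(Ni) = n(e⁻)/2 = 1.074 mol, so m = 1.074 × 58.69 = 63.03 g.
Volume = m/ρ = 63.03 / 8.91 = 7.074 cm³.
Thickness = V/A = 7.074 / 598 = 0.0118 cm = 118 μm.

118 μm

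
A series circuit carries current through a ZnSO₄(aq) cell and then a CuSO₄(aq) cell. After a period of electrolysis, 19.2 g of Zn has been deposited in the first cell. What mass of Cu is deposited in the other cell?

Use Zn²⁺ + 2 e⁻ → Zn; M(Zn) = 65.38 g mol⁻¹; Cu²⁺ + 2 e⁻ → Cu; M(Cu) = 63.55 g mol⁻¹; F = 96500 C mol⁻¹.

n(Zn) = 19.2 / 65.38 = 0.2937 mol.
Since Zn²⁺ + 2 e⁻ → Zn, n(e⁻) passed = 2 × 0.2937 = 0.5873 mol.
Cells in series carry the same charge, so the same 0.5873 mol of electrons passes through cell 2.
Cu²⁺ + 2 e⁻ → Cu, so n(Cu) = 0.5873 / 2 = 0.2937 mol.
m(Cu) = 0.2937 × 63.55 = 18.7 g.

18.7 g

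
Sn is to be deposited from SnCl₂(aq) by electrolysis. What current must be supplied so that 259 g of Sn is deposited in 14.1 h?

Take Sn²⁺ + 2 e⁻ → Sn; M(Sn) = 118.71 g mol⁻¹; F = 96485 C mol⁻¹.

n(Sn) = 259 / 118.71 = 2.182 mol.
n(e⁻) = 2 × 2.182 = 4.364 mol.
Q = n(e⁻)·F = 4.364 × 96485 = 421000 C.
I = Q/t = 421000 / 50760 s = 8.29 A.

8.29 A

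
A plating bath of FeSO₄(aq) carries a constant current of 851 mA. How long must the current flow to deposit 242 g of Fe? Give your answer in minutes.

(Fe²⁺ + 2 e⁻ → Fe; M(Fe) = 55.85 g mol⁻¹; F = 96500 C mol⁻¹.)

n(Fe) = m/M = 242 / 55.85 = 4.333 mol.
Each Fe atom requires 2 electrons, so n(e⁻) = 2 × 4.333 = 8.666 mol.
Q = n(e⁻)·F = 8.666 × 96500 = 836300 C.
t = Q/I = 836300 / 0.8510 A = 982700 s = 16400 min.

16400 min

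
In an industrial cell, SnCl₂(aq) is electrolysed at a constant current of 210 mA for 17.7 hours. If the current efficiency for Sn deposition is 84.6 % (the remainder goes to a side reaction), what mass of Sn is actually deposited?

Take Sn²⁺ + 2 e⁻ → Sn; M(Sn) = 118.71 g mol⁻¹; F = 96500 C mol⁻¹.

Q = I·t = 0.2100 × 63720 = 13380 C.
n(e⁻) = 13380/96500 = 0.1387 mol; theoretically n(Sn) = 0.1387/2 = 0.06933 mol, m_theo = 8.230 g.
At 84.6 % efficiency, m_actual = 0.846 × 8.230 = 6.96 g.

6.96 g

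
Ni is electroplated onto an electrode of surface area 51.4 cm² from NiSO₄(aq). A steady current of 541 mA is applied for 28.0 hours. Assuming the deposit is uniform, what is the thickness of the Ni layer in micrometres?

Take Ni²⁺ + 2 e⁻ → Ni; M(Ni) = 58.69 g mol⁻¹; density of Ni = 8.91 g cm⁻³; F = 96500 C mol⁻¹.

Q = I·t = 0.5410 × 100800 = 54530 C; n(e⁻) = 0.5651 mol.
n(Ni) = n(e⁻)/2 = 0.2826 mol, so m = 0.2826 × 58.69 = 16.58 g.
Volume = m/ρ = 16.58 / 8.91 = 1.861 cm³.
Thickness = V/A = 1.861 / 51.4 = 0.0362 cm = 362 μm.

362 μm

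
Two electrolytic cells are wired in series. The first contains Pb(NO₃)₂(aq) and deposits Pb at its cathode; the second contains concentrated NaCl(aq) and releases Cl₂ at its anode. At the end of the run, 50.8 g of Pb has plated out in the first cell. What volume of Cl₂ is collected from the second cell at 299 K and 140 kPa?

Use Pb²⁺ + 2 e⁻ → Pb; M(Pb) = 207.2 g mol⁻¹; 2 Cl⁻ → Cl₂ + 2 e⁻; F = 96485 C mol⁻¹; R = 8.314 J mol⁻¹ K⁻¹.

n(Pb) = 50.8 / 207.2 = 0.2452 mol, so n(e⁻) = 2 × 0.2452 = 0.4903 mol.
The cells are in series, so the same 0.4903 mol of electrons passes through the second cell.
2 Cl⁻ → Cl₂ + 2 e⁻ — 2 mol e⁻ per mol Cl₂, so n(Cl₂) = 0.4903/2 = 0.2452 mol.
V = nRT/P = (0.2452 × 8.314 × 299) / (140 × 10³) = 0.00435 m³ = 4.35 L.

4.35 L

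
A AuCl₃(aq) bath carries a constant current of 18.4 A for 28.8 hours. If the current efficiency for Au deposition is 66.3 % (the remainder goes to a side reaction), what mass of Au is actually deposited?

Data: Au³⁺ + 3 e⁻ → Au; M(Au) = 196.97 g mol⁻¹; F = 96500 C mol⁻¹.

Q = I·t = 18.40 × 103680 = 1908000 C.
n(e⁻) = 1908000/96500 = 19.77 mol; theoretically n(Au) = 19.77/3 = 6.590 mol, m_theo = 1298 g.
At 66.3 % efficiency, m_actual = 0.663 × 1298 = 861 g.

861 g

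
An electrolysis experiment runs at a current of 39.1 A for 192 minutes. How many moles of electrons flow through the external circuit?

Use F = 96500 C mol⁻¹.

4.67 mol

Q = I·t = 39.10 A × 11520 s = 450400 C.
n(e⁻) = Q/F = 450400 / 96500 = 4.67 mol.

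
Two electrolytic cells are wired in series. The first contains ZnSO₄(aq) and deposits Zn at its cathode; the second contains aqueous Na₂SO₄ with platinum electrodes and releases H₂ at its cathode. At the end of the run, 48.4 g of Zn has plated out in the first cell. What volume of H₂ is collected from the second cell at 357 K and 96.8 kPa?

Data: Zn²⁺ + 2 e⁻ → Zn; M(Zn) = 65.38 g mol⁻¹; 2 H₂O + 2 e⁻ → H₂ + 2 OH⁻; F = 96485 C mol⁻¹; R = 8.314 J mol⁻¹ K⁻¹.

n(Zn) = 48.4 / 65.38 = 0.7403 mol, so n(e⁻) = 2 × 0.7403 = 1.481 mol.
The cells are in series, so the same 1.481 mol of electrons passes through the second cell.
2 H₂O + 2 e⁻ → H₂ + 2 OH⁻ — 2 mol e⁻ per mol H₂, so n(H₂) = 1.481/2 = 0.7403 mol.
V = nRT/P = (0.7403 × 8.314 × 357) / (96.8 × 10³) = 0.0227 m³ = 22.7 L.

22.7 L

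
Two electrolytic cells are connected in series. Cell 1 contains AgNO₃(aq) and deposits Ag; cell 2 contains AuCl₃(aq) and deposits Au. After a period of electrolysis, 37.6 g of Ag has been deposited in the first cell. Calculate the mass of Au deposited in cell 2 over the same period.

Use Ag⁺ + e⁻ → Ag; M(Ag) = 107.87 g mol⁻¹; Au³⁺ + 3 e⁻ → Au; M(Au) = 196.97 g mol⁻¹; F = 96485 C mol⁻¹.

22.9 g

n(Ag) = 37.6 / 107.87 = 0.3486 mol.
Since Ag⁺ + e⁻ → Ag, n(e⁻) passed = 1 × 0.3486 = 0.3486 mol.
Cells in series carry the same charge, so the same 0.3486 mol of electrons passes through cell 2.
Au³⁺ + 3 e⁻ → Au, so n(Au) = 0.3486 / 3 = 0.1162 mol.
m(Au) = 0.1162 × 196.97 = 22.9 g.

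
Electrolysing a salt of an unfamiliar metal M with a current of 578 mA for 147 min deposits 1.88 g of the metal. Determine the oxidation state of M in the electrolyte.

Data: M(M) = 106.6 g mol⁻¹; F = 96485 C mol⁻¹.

+3

Q = I·t = 0.5780 A × 8820.0 s = 5098 C, so n(e⁻) = 5098/96485 = 0.05284 mol.
n(M) deposited = 1.88 / 106.6 = 0.01764 mol.
Electrons per atom = n(e⁻)/n(M) = 0.05284 / 0.01764 = 3.00 ≈ 3, so the ion is M³⁺.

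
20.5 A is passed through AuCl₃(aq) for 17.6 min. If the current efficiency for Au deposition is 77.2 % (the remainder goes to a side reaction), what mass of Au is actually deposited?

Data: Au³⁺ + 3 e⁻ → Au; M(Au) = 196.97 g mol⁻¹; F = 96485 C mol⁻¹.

Q = I·t = 20.50 × 1056.0 = 21650 C.
n(e⁻) = 21650/96485 = 0.2244 mol; theoretically n(Au) = 0.2244/3 = 0.07479 mol, m_theo = 14.73 g.
At 77.2 % efficiency, m_actual = 0.772 × 14.73 = 11.4 g.

11.4 g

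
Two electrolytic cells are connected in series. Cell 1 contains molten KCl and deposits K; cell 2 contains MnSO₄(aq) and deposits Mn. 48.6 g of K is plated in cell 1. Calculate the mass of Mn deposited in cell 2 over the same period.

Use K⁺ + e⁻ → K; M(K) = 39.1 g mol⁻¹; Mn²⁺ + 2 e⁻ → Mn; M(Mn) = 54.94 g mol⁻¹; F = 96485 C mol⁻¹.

n(K) = 48.6 / 39.1 = 1.243 mol.
Since K⁺ + e⁻ → K, n(e⁻) passed = 1 × 1.243 = 1.243 mol.
Cells in series carry the same charge, so the same 1.243 mol of electrons passes through cell 2.
Mn²⁺ + 2 e⁻ → Mn, so n(Mn) = 1.243 / 2 = 0.6215 mol.
m(Mn) = 0.6215 × 54.94 = 34.1 g.

34.1 g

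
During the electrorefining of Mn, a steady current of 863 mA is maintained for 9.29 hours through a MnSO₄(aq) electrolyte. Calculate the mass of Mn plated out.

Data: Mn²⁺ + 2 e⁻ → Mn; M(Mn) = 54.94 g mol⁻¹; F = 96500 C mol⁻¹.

8.22 g

Q = I·t = 0.8630 A × 33444 s = 28860 C.
n(e⁻) = Q/F = 28860 / 96500 = 0.2991 mol.
Mn²⁺ + 2 e⁻ → Mn, so n(Mn) = n(e⁻)/2 = 0.1495 mol.
m = n·M = 0.1495 × 54.94 = 8.22 g.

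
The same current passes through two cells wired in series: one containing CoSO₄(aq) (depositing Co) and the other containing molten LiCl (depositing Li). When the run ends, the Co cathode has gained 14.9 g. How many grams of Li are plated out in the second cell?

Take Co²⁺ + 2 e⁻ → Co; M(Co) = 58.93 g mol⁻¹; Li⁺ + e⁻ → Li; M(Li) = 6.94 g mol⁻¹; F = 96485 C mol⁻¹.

3.51 g

n(Co) = 14.9 / 58.93 = 0.2528 mol.
Since Co²⁺ + 2 e⁻ → Co, n(e⁻) passed = 2 × 0.2528 = 0.5057 mol.
Cells in series carry the same charge, so the same 0.5057 mol of electrons passes through cell 2.
Li⁺ + e⁻ → Li, so n(Li) = 0.5057 / 1 = 0.5057 mol.
m(Li) = 0.5057 × 6.94 = 3.51 g.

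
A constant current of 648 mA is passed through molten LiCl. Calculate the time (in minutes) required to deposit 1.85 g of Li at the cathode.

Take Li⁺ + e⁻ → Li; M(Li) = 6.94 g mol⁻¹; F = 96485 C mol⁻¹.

n(Li) = m/M = 1.85 / 6.94 = 0.2666 mol.
Each Li atom requires 1 electron, so n(e⁻) = 1 × 0.2666 = 0.2666 mol.
Q = n(e⁻)·F = 0.2666 × 96485 = 25720 C.
t = Q/I = 25720 / 0.6480 A = 39690 s = 662 min.

662 min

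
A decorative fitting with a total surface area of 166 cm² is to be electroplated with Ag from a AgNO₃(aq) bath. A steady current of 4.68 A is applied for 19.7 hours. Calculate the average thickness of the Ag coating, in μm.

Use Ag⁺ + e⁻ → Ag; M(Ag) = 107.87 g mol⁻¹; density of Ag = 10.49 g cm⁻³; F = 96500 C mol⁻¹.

Q = I·t = 4.680 × 70920 = 331900 C; n(e⁻) = 3.439 mol.
n(Ag) = n(e⁻)/1 = 3.439 mol, so m = 3.439 × 107.87 = 371.0 g.
Volume = m/ρ = 371.0 / 10.49 = 35.37 cm³.
Thickness = V/A = 35.37 / 166 = 0.213 cm = 2130 μm.

2130 μm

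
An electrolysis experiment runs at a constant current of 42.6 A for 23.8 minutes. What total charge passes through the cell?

60800 C

Q = I·t = 42.60 A × 1428.0 s = 60800 C.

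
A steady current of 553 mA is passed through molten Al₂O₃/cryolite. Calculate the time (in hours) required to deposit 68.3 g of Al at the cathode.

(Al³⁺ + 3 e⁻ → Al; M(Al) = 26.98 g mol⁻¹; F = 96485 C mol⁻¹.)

368 h

n(Al) = m/M = 68.3 / 26.98 = 2.532 mol.
Each Al atom requires 3 electrons, so n(e⁻) = 3 × 2.532 = 7.595 mol.
Q = n(e⁻)·F = 7.595 × 96485 = 732800 C.
t = Q/I = 732800 / 0.5530 A = 1325000 s = 368 h.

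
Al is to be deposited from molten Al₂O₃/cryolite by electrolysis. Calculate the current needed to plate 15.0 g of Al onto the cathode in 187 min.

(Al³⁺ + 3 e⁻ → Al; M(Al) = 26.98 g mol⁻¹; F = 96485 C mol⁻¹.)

14.3 A

n(Al) = 15.0 / 26.98 = 0.5560 mol.
n(e⁻) = 3 × 0.5560 = 1.668 mol.
Q = n(e⁻)·F = 1.668 × 96485 = 160900 C.
I = Q/t = 160900 / 11220 s = 14.3 A.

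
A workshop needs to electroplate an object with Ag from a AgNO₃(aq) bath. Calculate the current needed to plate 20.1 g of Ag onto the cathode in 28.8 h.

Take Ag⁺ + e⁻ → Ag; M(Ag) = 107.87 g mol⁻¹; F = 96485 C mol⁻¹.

n(Ag) = 20.1 / 107.87 = 0.1863 mol.
n(e⁻) = 1 × 0.1863 = 0.1863 mol.
Q = n(e⁻)·F = 0.1863 × 96485 = 17980 C.
I = Q/t = 17980 / 103680 s = 0.173 A.

0.173 A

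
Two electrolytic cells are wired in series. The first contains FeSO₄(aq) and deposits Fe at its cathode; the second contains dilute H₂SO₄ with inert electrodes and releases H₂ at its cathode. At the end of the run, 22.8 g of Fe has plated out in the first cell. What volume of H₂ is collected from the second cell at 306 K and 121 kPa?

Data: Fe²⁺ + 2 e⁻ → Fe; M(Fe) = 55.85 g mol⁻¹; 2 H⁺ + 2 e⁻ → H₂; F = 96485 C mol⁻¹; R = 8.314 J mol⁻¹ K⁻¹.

n(Fe) = 22.8 / 55.85 = 0.4082 mol, so n(e⁻) = 2 × 0.4082 = 0.8165 mol.
The cells are in series, so the same 0.8165 mol of electrons passes through the second cell.
2 H⁺ + 2 e⁻ → H₂ — 2 mol e⁻ per mol H₂, so n(H₂) = 0.8165/2 = 0.4082 mol.
V = nRT/P = (0.4082 × 8.314 × 306) / (121 × 10³) = 0.00858 m³ = 8.58 L.

8.58 L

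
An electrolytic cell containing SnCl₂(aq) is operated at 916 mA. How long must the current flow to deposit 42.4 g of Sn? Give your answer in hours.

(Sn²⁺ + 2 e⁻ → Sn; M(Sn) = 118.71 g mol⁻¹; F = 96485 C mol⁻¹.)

n(Sn) = m/M = 42.4 / 118.71 = 0.3572 mol.
Each Sn atom requires 2 electrons, so n(e⁻) = 2 × 0.3572 = 0.7143 mol.
Q = n(e⁻)·F = 0.7143 × 96485 = 68920 C.
t = Q/I = 68920 / 0.9160 A = 75240 s = 20.9 h.

20.9 h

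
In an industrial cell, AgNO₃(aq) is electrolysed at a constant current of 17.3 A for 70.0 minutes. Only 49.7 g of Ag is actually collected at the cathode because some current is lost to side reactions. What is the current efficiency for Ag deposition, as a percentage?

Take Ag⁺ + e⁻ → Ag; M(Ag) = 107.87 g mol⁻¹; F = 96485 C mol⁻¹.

61.2 %

Q = I·t = 17.30 × 4200.0 = 72660 C; n(e⁻) = 72660/96485 = 0.7531 mol.
Theoretical n(Ag) = n(e⁻)/1 = 0.7531 mol, i.e. m_theo = 0.7531 × 107.87 = 81.23 g.
Efficiency = m_actual / m_theo = 49.7 / 81.23 = 61.2 %.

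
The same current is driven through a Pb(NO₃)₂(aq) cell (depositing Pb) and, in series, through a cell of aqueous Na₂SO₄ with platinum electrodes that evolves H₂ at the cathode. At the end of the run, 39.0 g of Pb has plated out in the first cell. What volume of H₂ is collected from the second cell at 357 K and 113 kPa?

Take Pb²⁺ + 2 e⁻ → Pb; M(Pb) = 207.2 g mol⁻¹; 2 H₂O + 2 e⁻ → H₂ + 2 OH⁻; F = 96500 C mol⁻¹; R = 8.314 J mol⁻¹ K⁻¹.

n(Pb) = 39.0 / 207.2 = 0.1882 mol, so n(e⁻) = 2 × 0.1882 = 0.3764 mol.
The cells are in series, so the same 0.3764 mol of electrons passes through the second cell.
2 H₂O + 2 e⁻ → H₂ + 2 OH⁻ — 2 mol e⁻ per mol H₂, so n(H₂) = 0.3764/2 = 0.1882 mol.
V = nRT/P = (0.1882 × 8.314 × 357) / (113 × 10³) = 0.00494 m³ = 4.94 L.

4.94 L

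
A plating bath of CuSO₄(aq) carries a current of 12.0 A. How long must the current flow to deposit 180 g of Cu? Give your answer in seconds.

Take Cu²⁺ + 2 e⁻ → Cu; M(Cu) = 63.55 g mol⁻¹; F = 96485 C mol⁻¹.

45500 s

n(Cu) = m/M = 180 / 63.55 = 2.832 mol.
Each Cu atom requires 2 electrons, so n(e⁻) = 2 × 2.832 = 5.665 mol.
Q = n(e⁻)·F = 5.665 × 96485 = 546600 C.
t = Q/I = 546600 / 12.00 A = 45550 s.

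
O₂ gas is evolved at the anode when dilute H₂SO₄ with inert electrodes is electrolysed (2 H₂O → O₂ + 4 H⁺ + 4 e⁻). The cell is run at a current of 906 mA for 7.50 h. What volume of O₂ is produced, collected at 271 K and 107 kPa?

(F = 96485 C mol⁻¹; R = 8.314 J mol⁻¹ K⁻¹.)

Q = I·t = 0.9060 A × 27000 s = 24460 C.
n(e⁻) = Q/F = 24460 / 96485 = 0.2535 mol.
4 electrons are transferred per O₂ molecule, so n(O₂) = 0.2535 / 4 = 0.06338 mol.
V = nRT/P = (0.06338 × 8.314 × 271) / (107 × 10³ Pa) = 0.00133 m³ = 1.33 L.

1.33 L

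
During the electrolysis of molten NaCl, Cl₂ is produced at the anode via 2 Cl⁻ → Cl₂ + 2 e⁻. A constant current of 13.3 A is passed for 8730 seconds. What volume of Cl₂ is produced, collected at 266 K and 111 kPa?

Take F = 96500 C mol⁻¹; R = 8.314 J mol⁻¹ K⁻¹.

12.0 L

Q = I·t = 13.30 A × 8730.0 s = 116100 C.
n(e⁻) = Q/F = 116100 / 96500 = 1.203 mol.
2 electrons are transferred per Cl₂ molecule, so n(Cl₂) = 1.203 / 2 = 0.6016 mol.
V = nRT/P = (0.6016 × 8.314 × 266) / (111 × 10³ Pa) = 0.0120 m³ = 12.0 L.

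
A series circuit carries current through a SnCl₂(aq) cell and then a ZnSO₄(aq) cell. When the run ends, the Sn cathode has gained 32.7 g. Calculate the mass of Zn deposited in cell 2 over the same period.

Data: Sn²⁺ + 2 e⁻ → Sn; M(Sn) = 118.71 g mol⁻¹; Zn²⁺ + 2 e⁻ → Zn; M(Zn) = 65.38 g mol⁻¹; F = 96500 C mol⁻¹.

n(Sn) = 32.7 / 118.71 = 0.2755 mol.
Since Sn²⁺ + 2 e⁻ → Sn, n(e⁻) passed = 2 × 0.2755 = 0.5509 mol.
Cells in series carry the same charge, so the same 0.5509 mol of electrons passes through cell 2.
Zn²⁺ + 2 e⁻ → Zn, so n(Zn) = 0.5509 / 2 = 0.2755 mol.
m(Zn) = 0.2755 × 65.38 = 18.0 g.

18.0 g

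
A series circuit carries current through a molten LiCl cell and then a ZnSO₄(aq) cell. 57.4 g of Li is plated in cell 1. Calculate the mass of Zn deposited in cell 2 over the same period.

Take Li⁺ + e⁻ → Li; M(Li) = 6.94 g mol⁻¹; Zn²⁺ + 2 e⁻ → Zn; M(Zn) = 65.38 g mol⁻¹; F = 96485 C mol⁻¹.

n(Li) = 57.4 / 6.94 = 8.271 mol.
Since Li⁺ + e⁻ → Li, n(e⁻) passed = 1 × 8.271 = 8.271 mol.
Cells in series carry the same charge, so the same 8.271 mol of electrons passes through cell 2.
Zn²⁺ + 2 e⁻ → Zn, so n(Zn) = 8.271 / 2 = 4.135 mol.
m(Zn) = 4.135 × 65.38 = 270 g.

270 g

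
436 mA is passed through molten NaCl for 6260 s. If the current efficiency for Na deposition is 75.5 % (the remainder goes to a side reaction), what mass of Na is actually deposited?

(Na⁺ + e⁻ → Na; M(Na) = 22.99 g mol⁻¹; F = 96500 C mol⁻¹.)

Q = I·t = 0.4360 × 6260.0 = 2729 C.
n(e⁻) = 2729/96500 = 0.02828 mol; theoretically n(Na) = 0.02828/1 = 0.02828 mol, m_theo = 0.6502 g.
At 75.5 % efficiency, m_actual = 0.755 × 0.6502 = 0.491 g.

0.491 g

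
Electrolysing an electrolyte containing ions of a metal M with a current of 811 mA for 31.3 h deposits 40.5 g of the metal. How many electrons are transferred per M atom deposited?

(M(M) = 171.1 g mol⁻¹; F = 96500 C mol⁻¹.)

Q = I·t = 0.8110 A × 112680 s = 91380 C, so n(e⁻) = 91380/96500 = 0.9470 mol.
n(M) deposited = 40.5 / 171.1 = 0.2367 mol.
Electrons per atom = n(e⁻)/n(M) = 0.9470 / 0.2367 = 4.00 ≈ 4, so the ion is M⁴⁺.

4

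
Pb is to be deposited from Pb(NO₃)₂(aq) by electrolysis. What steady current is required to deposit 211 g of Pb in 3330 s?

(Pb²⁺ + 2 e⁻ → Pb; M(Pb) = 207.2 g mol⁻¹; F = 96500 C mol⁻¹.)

59.0 A

n(Pb) = 211 / 207.2 = 1.018 mol.
n(e⁻) = 2 × 1.018 = 2.037 mol.
Q = n(e⁻)·F = 2.037 × 96500 = 196500 C.
I = Q/t = 196500 / 3330.0 s = 59.0 A.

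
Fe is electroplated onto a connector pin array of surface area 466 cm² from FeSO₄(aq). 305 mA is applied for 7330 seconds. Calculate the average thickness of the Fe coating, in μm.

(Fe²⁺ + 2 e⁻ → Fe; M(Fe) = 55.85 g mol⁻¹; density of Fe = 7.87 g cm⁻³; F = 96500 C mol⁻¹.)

Q = I·t = 0.3050 × 7330.0 = 2236 C; n(e⁻) = 0.02317 mol.
n(Fe) = n(e⁻)/2 = 0.01158 mol, so m = 0.01158 × 55.85 = 0.6469 g.
Volume = m/ρ = 0.6469 / 7.87 = 0.08220 cm³.
Thickness = V/A = 0.08220 / 466 = 1.76 × 10⁻⁴ cm = 1.76 μm.

1.76 μm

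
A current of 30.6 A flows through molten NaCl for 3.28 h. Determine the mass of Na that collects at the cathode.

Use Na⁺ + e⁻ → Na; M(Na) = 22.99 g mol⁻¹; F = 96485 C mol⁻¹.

86.1 g

Q = I·t = 30.60 A × 11808 s = 361300 C.
n(e⁻) = Q/F = 361300 / 96485 = 3.745 mol.
Na⁺ + e⁻ → Na, so n(Na) = n(e⁻)/1 = 3.745 mol.
m = n·M = 3.745 × 22.99 = 86.1 g.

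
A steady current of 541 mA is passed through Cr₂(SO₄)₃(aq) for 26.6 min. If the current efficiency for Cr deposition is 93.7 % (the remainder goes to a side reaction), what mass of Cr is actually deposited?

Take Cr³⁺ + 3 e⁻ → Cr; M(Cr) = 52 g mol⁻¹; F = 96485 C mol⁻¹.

0.145 g

Q = I·t = 0.5410 × 1596.0 = 863.4 C.
n(e⁻) = 863.4/96485 = 0.008949 mol; theoretically n(Cr) = 0.008949/3 = 0.002983 mol, m_theo = 0.1551 g.
At 93.7 % efficiency, m_actual = 0.937 × 0.1551 = 0.145 g.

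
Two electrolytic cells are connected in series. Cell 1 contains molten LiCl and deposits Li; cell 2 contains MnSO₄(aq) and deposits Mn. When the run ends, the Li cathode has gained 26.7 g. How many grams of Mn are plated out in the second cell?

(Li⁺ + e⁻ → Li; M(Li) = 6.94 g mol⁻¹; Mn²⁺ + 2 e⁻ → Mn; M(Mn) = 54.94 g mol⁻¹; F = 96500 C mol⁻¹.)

106 g

n(Li) = 26.7 / 6.94 = 3.847 mol.
Since Li⁺ + e⁻ → Li, n(e⁻) passed = 1 × 3.847 = 3.847 mol.
Cells in series carry the same charge, so the same 3.847 mol of electrons passes through cell 2.
Mn²⁺ + 2 e⁻ → Mn, so n(Mn) = 3.847 / 2 = 1.924 mol.
m(Mn) = 1.924 × 54.94 = 106 g.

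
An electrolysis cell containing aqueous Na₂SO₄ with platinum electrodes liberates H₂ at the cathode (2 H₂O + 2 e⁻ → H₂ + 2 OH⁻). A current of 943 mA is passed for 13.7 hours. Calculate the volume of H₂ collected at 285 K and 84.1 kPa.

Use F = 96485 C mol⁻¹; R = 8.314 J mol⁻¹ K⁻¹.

6.79 L

Q = I·t = 0.9430 A × 49320 s = 46510 C.
n(e⁻) = Q/F = 46510 / 96485 = 0.4820 mol.
2 electrons are transferred per H₂ molecule, so n(H₂) = 0.4820 / 2 = 0.2410 mol.
V = nRT/P = (0.2410 × 8.314 × 285) / (84.1 × 10³ Pa) = 0.00679 m³ = 6.79 L.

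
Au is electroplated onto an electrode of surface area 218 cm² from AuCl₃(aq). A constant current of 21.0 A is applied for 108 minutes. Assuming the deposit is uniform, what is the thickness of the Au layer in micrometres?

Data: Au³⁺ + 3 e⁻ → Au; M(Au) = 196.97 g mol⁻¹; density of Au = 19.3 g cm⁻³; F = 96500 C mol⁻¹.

220 μm

Q = I·t = 21.00 × 6480.0 = 136100 C; n(e⁻) = 1.410 mol.
n(Au) = n(e⁻)/3 = 0.4701 mol, so m = 0.4701 × 196.97 = 92.59 g.
Volume = m/ρ = 92.59 / 19.3 = 4.797 cm³.
Thickness = V/A = 4.797 / 218 = 0.0220 cm = 220 μm.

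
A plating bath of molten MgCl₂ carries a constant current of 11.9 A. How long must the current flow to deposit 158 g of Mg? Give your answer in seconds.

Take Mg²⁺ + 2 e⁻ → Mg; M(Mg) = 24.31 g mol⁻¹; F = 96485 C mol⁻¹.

1.05 × 10⁵ s

n(Mg) = m/M = 158 / 24.31 = 6.499 mol.
Each Mg atom requires 2 electrons, so n(e⁻) = 2 × 6.499 = 13.00 mol.
Q = n(e⁻)·F = 13.00 × 96485 = 1254000 C.
t = Q/I = 1254000 / 11.90 A = 105400 s.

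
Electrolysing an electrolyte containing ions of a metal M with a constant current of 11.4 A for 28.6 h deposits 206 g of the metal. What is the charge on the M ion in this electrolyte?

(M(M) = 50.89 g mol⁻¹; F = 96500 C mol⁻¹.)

+3

Q = I·t = 11.40 A × 102960 s = 1174000 C, so n(e⁻) = 1174000/96500 = 12.16 mol.
n(M) deposited = 206 / 50.89 = 4.048 mol.
Electrons per atom = n(e⁻)/n(M) = 12.16 / 4.048 = 3.00 ≈ 3, so the ion is M³⁺.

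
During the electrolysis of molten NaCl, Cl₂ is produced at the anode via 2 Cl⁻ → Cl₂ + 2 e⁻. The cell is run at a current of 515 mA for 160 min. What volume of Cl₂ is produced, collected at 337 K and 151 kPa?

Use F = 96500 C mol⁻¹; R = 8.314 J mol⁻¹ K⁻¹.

0.475 L

Q = I·t = 0.5150 A × 9600.0 s = 4944 C.
n(e⁻) = Q/F = 4944 / 96500 = 0.05123 mol.
2 electrons are transferred per Cl₂ molecule, so n(Cl₂) = 0.05123 / 2 = 0.02562 mol.
V = nRT/P = (0.02562 × 8.314 × 337) / (151 × 10³ Pa) = 4.75 × 10⁻⁴ m³ = 0.475 L.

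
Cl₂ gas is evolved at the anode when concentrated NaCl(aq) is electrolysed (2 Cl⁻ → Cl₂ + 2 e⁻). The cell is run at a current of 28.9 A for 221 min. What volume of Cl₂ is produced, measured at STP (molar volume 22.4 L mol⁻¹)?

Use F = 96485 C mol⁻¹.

44.5 L

Q = I·t = 28.90 A × 13260 s = 383200 C.
n(e⁻) = Q/F = 383200 / 96485 = 3.972 mol.
2 electrons are transferred per Cl₂ molecule, so n(Cl₂) = 3.972 / 2 = 1.986 mol.
V = n × V_m = 1.986 × 22.4 = 44.5 L.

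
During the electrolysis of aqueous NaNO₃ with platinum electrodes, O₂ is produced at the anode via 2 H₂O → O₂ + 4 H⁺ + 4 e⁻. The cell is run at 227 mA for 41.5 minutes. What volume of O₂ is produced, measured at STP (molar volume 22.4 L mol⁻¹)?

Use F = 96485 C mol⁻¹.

Q = I·t = 0.2270 A × 2490.0 s = 565.2 C.
n(e⁻) = Q/F = 565.2 / 96485 = 0.005858 mol.
4 electrons are transferred per O₂ molecule, so n(O₂) = 0.005858 / 4 = 0.001465 mol.
V = n × V_m = 0.001465 × 22.4 = 0.0328 L.

0.0328 L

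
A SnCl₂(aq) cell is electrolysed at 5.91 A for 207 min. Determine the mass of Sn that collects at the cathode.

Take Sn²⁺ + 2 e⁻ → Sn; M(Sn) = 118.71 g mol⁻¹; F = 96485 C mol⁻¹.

45.2 g

Q = I·t = 5.910 A × 12420 s = 73400 C.
n(e⁻) = Q/F = 73400 / 96485 = 0.7608 mol.
Sn²⁺ + 2 e⁻ → Sn, so n(Sn) = n(e⁻)/2 = 0.3804 mol.
m = n·M = 0.3804 × 118.71 = 45.2 g.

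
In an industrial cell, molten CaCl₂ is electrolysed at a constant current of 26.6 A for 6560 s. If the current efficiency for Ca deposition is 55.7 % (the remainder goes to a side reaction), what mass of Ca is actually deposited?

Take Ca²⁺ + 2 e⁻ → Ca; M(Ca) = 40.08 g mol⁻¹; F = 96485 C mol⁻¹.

Q = I·t = 26.60 × 6560.0 = 174500 C.
n(e⁻) = 174500/96485 = 1.809 mol; theoretically n(Ca) = 1.809/2 = 0.9043 mol, m_theo = 36.24 g.
At 55.7 % efficiency, m_actual = 0.557 × 36.24 = 20.2 g.

20.2 g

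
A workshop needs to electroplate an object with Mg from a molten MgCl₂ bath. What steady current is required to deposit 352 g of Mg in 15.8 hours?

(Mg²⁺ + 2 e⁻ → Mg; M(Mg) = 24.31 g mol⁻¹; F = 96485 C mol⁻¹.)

49.1 A

n(Mg) = 352 / 24.31 = 14.48 mol.
n(e⁻) = 2 × 14.48 = 28.96 mol.
Q = n(e⁻)·F = 28.96 × 96485 = 2794000 C.
I = Q/t = 2794000 / 56880 s = 49.1 A.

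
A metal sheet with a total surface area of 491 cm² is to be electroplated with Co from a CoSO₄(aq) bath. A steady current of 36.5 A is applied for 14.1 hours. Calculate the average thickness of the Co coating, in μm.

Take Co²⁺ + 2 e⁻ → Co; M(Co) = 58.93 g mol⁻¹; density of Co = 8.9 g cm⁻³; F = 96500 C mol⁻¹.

Q = I·t = 36.50 × 50760 = 1853000 C; n(e⁻) = 19.20 mol.
n(Co) = n(e⁻)/2 = 9.600 mol, so m = 9.600 × 58.93 = 565.7 g.
Volume = m/ρ = 565.7 / 8.9 = 63.56 cm³.
Thickness = V/A = 63.56 / 491 = 0.129 cm = 1290 μm.

1290 μm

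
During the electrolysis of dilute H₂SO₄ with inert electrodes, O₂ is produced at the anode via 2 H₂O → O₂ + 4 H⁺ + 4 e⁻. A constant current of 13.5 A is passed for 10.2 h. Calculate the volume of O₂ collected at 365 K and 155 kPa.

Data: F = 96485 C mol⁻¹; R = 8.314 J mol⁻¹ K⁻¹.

Q = I·t = 13.50 A × 36720 s = 495700 C.
n(e⁻) = Q/F = 495700 / 96485 = 5.138 mol.
4 electrons are transferred per O₂ molecule, so n(O₂) = 5.138 / 4 = 1.284 mol.
V = nRT/P = (1.284 × 8.314 × 365) / (155 × 10³ Pa) = 0.0251 m³ = 25.1 L.

25.1 L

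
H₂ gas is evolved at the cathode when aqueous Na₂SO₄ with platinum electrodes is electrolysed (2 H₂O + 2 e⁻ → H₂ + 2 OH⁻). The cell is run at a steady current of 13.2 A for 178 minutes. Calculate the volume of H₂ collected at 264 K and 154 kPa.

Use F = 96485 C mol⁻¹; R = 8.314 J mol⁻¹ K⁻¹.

10.4 L

Q = I·t = 13.20 A × 10680 s = 141000 C.
n(e⁻) = Q/F = 141000 / 96485 = 1.461 mol.
2 electrons are transferred per H₂ molecule, so n(H₂) = 1.461 / 2 = 0.7306 mol.
V = nRT/P = (0.7306 × 8.314 × 264) / (154 × 10³ Pa) = 0.0104 m³ = 10.4 L.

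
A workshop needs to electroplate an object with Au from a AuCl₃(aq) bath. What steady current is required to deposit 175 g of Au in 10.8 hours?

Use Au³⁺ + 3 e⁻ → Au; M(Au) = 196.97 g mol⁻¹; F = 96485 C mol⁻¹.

6.61 A

n(Au) = 175 / 196.97 = 0.8885 mol.
n(e⁻) = 3 × 0.8885 = 2.665 mol.
Q = n(e⁻)·F = 2.665 × 96485 = 257200 C.
I = Q/t = 257200 / 38880 s = 6.61 A.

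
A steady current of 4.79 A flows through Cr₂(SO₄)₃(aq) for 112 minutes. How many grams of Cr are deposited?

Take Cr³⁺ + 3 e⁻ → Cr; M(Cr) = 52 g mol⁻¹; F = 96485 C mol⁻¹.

Q = I·t = 4.790 A × 6720.0 s = 32190 C.
n(e⁻) = Q/F = 32190 / 96485 = 0.3336 mol.
Cr³⁺ + 3 e⁻ → Cr, so n(Cr) = n(e⁻)/3 = 0.1112 mol.
m = n·M = 0.1112 × 52 = 5.78 g.

5.78 g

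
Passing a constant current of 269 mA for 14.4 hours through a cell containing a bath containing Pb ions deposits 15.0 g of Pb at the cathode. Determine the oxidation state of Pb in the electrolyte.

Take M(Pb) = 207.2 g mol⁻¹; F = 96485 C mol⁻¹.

Q = I·t = 0.2690 A × 51840 s = 13940 C, so n(e⁻) = 13940/96485 = 0.1445 mol.
n(Pb) deposited = 15.0 / 207.2 = 0.07239 mol.
Electrons per atom = n(e⁻)/n(Pb) = 0.1445 / 0.07239 = 2.00 ≈ 2, so the ion is Pb²⁺.

+2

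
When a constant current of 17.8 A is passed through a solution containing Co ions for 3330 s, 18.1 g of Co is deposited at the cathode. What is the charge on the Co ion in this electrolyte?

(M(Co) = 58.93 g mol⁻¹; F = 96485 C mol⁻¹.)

+2

Q = I·t = 17.80 A × 3330.0 s = 59270 C, so n(e⁻) = 59270/96485 = 0.6143 mol.
n(Co) deposited = 18.1 / 58.93 = 0.3071 mol.
Electrons per atom = n(e⁻)/n(Co) = 0.6143 / 0.3071 = 2.00 ≈ 2, so the ion is Co²⁺.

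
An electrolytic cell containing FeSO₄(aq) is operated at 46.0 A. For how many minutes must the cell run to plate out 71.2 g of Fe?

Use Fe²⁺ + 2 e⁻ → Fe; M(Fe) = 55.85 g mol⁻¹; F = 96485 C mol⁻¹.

n(Fe) = m/M = 71.2 / 55.85 = 1.275 mol.
Each Fe atom requires 2 electrons, so n(e⁻) = 2 × 1.275 = 2.550 mol.
Q = n(e⁻)·F = 2.550 × 96485 = 246000 C.
t = Q/I = 246000 / 46.00 A = 5348 s = 89.1 min.

89.1 min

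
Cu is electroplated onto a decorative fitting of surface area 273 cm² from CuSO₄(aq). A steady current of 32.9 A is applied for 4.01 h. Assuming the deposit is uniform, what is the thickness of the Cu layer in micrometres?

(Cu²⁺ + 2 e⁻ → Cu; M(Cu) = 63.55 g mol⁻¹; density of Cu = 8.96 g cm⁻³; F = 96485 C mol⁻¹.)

639 μm

Q = I·t = 32.90 × 14436 = 474900 C; n(e⁻) = 4.922 mol.
n(Cu) = n(e⁻)/2 = 2.461 mol, so m = 2.461 × 63.55 = 156.4 g.
Volume = m/ρ = 156.4 / 8.96 = 17.46 cm³.
Thickness = V/A = 17.46 / 273 = 0.0639 cm = 639 μm.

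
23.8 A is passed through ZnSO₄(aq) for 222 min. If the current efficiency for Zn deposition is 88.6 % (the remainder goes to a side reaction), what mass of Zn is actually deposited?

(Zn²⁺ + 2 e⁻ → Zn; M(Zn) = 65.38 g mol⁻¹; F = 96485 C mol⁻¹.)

95.2 g

Q = I·t = 23.80 × 13320 = 317000 C.
n(e⁻) = 317000/96485 = 3.286 mol; theoretically n(Zn) = 3.286/2 = 1.643 mol, m_theo = 107.4 g.
At 88.6 % efficiency, m_actual = 0.886 × 107.4 = 95.2 g.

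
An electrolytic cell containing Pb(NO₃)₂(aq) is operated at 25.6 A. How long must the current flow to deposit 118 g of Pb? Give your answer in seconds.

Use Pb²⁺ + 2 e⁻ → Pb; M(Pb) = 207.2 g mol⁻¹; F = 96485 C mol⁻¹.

n(Pb) = m/M = 118 / 207.2 = 0.5695 mol.
Each Pb atom requires 2 electrons, so n(e⁻) = 2 × 0.5695 = 1.139 mol.
Q = n(e⁻)·F = 1.139 × 96485 = 109900 C.
t = Q/I = 109900 / 25.60 A = 4293 s.

4290 s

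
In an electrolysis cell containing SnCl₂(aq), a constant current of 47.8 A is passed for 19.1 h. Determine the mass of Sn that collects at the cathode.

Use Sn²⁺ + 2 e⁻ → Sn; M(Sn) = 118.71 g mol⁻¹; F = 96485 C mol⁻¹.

Q = I·t = 47.80 A × 68760 s = 3287000 C.
n(e⁻) = Q/F = 3287000 / 96485 = 34.06 mol.
Sn²⁺ + 2 e⁻ → Sn, so n(Sn) = n(e⁻)/2 = 17.03 mol.
m = n·M = 17.03 × 118.71 = 2020 g.

2020 g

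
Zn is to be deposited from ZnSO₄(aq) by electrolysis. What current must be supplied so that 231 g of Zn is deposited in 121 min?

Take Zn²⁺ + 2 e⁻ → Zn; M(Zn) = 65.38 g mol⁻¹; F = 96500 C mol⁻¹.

n(Zn) = 231 / 65.38 = 3.533 mol.
n(e⁻) = 2 × 3.533 = 7.066 mol.
Q = n(e⁻)·F = 7.066 × 96500 = 681900 C.
I = Q/t = 681900 / 7260.0 s = 93.9 A.

93.9 A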